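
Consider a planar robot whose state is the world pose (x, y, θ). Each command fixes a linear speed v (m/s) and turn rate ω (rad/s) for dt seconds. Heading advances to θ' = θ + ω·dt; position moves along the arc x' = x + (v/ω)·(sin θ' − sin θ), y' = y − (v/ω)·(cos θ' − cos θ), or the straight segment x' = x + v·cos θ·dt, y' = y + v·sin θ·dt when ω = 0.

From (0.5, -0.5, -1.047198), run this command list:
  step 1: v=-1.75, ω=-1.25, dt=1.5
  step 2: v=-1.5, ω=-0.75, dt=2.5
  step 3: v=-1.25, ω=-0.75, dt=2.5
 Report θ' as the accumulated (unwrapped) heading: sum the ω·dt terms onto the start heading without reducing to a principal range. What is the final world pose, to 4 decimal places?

(1.5430, -1.9560, -6.6722)

step 1: θ'=-2.9222 (R=1.4000) → pose (1.4077, 1.5664, -2.9222)
step 2: θ'=-4.7972 (R=2.0000) → pose (3.8358, -0.5550, -4.7972)
step 3: θ'=-6.6722 (R=1.6667) → pose (1.5430, -1.9560, -6.6722)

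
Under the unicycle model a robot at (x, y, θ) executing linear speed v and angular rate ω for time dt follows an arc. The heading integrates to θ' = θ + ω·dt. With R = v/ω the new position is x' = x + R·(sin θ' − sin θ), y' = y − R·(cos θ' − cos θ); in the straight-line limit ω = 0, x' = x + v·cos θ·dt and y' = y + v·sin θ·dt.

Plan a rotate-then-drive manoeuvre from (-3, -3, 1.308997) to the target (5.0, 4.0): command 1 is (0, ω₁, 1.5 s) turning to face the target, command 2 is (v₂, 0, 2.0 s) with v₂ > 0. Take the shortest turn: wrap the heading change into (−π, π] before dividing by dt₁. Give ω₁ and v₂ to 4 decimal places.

ω₁ = -0.3934, v₂ = 5.3151

heading to target = atan2(4−-3, 5−-3) = 0.7188
Δθ = wrap(0.7188 − 1.3090) = -0.5902; ω₁ = Δθ/dt₁ = -0.3934
distance = √((5−-3)² + (4−-3)²) = 10.6301; v₂ = distance/dt₂ = 5.3151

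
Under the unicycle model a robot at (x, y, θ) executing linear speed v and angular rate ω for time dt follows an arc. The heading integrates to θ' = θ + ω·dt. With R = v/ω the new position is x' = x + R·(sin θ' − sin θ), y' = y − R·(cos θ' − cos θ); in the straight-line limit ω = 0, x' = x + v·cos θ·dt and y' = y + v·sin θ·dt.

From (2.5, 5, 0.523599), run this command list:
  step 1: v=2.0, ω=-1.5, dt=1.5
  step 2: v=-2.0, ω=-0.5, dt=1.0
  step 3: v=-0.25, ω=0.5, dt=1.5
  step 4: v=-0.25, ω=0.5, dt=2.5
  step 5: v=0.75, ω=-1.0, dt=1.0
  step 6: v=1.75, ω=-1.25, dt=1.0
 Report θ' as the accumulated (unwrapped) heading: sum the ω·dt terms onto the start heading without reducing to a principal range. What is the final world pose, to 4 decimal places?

(5.0646, 4.1975, -2.4764)

step 1: θ'=-1.7264 (R=-1.3333) → pose (4.4839, 3.6387, -1.7264)
step 2: θ'=-2.2264 (R=4.0000) → pose (5.2648, 5.4573, -2.2264)
step 3: θ'=-1.4764 (R=-0.5000) → pose (5.3663, 5.8093, -1.4764)
step 4: θ'=-0.2264 (R=-0.5000) → pose (4.9807, 6.2494, -0.2264)
step 5: θ'=-1.2264 (R=-0.7500) → pose (5.5183, 5.7717, -1.2264)
step 6: θ'=-2.4764 (R=-1.4000) → pose (5.0646, 4.1975, -2.4764)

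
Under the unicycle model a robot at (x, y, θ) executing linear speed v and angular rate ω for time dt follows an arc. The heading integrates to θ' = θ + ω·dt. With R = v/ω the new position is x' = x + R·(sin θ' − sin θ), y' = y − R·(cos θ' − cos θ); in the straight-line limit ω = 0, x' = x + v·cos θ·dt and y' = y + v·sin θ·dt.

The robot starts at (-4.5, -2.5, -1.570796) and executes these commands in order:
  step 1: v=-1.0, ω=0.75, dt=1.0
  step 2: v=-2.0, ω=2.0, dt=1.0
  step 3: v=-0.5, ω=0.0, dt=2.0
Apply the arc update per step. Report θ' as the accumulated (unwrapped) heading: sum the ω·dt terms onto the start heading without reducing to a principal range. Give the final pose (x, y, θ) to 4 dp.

(-6.8954, -2.8154, 1.1792)

step 1: θ'=-0.8208 (R=-1.3333) → pose (-4.8577, -1.5911, -0.8208)
step 2: θ'=1.1792 (R=-1.0000) → pose (-6.5137, -1.8911, 1.1792)
step 3: θ'=1.1792 (straight) → pose (-6.8954, -2.8154, 1.1792)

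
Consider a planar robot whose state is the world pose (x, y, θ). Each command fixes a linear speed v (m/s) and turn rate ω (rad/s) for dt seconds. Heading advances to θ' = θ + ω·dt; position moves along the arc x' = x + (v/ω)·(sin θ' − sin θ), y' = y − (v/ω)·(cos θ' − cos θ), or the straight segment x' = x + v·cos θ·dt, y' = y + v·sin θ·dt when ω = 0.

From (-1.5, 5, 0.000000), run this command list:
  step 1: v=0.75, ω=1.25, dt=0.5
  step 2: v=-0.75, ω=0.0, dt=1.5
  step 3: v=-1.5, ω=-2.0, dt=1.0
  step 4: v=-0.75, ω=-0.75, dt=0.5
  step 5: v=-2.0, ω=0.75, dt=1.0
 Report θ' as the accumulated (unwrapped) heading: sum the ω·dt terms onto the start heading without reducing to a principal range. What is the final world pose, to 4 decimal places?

step 1: θ'=0.6250 (R=0.6000) → pose (-1.1489, 5.1134, 0.6250)
step 2: θ'=0.6250 (straight) → pose (-2.0613, 4.4552, 0.6250)
step 3: θ'=-1.3750 (R=0.7500) → pose (-3.2358, 4.9175, -1.3750)
step 4: θ'=-1.7500 (R=1.0000) → pose (-3.2389, 5.2903, -1.7500)
step 5: θ'=-1.0000 (R=-2.6667) → pose (-3.6189, 7.2064, -1.0000)

(-3.6189, 7.2064, -1.0000)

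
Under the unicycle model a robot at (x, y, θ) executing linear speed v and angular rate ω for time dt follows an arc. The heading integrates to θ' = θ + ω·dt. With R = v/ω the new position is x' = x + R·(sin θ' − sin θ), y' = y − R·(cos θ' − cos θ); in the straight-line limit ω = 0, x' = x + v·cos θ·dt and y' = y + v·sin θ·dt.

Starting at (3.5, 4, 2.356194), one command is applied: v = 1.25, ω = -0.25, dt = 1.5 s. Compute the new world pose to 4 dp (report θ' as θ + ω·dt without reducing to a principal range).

θ' = 2.3562 + -0.25·1.5 = 1.9812
R = v/ω = 1.25/-0.25 = -5.0000
x' = 3.5 + -5.0000·(sin 1.9812 − sin 2.3562) = 2.4507
y' = 4 − -5.0000·(cos 1.9812 − cos 2.3562) = 5.5407

(2.4507, 5.5407, 1.9812)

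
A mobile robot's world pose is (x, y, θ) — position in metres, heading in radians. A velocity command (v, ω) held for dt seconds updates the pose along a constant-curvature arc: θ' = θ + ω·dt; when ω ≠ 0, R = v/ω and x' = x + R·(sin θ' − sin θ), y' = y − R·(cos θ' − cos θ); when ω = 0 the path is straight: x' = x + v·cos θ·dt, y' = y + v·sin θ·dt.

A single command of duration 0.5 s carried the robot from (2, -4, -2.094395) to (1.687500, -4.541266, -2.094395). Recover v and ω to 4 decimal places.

Δθ = -2.094395 − -2.094395 = 0.000000
ω = Δθ/dt = 0.000000/0.5 = 0.0000
ω = 0 → v = (Δx·cos θ + Δy·sin θ)/dt = 1.2500

v = 1.2500, ω = 0.0000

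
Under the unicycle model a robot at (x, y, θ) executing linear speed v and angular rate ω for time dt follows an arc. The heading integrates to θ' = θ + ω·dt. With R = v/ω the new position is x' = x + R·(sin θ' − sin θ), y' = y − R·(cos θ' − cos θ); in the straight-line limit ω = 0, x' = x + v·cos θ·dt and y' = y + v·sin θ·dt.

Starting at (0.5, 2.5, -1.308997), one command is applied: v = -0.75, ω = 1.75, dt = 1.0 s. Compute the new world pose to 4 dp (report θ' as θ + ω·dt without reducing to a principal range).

θ' = -1.3090 + 1.75·1.0 = 0.4410
R = v/ω = -0.75/1.75 = -0.4286
x' = 0.5 + -0.4286·(sin 0.4410 − sin -1.3090) = -0.0969
y' = 2.5 − -0.4286·(cos 0.4410 − cos -1.3090) = 2.7766

(-0.0969, 2.7766, 0.4410)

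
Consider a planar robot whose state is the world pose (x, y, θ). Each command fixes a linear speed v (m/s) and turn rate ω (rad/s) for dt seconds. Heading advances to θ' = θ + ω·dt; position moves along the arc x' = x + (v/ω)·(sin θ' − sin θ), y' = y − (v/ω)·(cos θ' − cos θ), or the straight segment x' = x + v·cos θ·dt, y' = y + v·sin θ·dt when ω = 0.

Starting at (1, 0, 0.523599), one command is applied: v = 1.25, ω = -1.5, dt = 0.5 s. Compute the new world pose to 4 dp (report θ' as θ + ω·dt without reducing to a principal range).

θ' = 0.5236 + -1.5·0.5 = -0.2264
R = v/ω = 1.25/-1.5 = -0.8333
x' = 1 + -0.8333·(sin -0.2264 − sin 0.5236) = 1.6037
y' = 0 − -0.8333·(cos -0.2264 − cos 0.5236) = 0.0904

(1.6037, 0.0904, -0.2264)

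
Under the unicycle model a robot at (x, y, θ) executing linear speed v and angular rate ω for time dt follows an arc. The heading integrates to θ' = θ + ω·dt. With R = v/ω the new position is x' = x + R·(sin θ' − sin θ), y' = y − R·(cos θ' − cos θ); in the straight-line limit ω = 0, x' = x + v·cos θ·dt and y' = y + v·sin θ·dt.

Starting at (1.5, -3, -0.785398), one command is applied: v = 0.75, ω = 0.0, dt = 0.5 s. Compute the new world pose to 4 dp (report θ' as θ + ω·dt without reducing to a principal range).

(1.7652, -3.2652, -0.7854)

θ' = -0.7854 + 0.0·0.5 = -0.7854
ω = 0 → straight: x' = 1.5 + 0.75·cos(-0.7854)·0.5 = 1.7652
y' = -3 + 0.75·sin(-0.7854)·0.5 = -3.2652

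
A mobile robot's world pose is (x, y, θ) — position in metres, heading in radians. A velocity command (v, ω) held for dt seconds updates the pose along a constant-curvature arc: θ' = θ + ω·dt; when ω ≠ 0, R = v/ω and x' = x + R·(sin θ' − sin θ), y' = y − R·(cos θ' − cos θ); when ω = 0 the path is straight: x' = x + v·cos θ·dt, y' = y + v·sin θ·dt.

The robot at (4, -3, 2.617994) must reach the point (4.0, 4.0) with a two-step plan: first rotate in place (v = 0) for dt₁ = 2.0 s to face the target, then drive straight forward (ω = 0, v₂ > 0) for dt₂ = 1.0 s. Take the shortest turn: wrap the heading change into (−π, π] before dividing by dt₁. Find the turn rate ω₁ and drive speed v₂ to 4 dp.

heading to target = atan2(4−-3, 4−4) = 1.5708
Δθ = wrap(1.5708 − 2.6180) = -1.0472; ω₁ = Δθ/dt₁ = -0.5236
distance = √((4−4)² + (4−-3)²) = 7.0000; v₂ = distance/dt₂ = 7.0000

ω₁ = -0.5236, v₂ = 7.0000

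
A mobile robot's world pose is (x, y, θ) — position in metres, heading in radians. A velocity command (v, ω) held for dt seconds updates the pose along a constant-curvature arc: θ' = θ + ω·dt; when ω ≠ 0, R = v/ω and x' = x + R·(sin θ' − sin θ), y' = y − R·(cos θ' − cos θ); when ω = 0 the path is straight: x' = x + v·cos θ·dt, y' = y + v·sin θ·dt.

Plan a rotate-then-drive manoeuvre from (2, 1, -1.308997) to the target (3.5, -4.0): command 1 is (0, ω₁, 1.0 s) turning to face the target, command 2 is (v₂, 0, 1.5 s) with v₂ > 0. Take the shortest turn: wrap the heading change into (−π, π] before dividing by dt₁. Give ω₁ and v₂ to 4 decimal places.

heading to target = atan2(-4−1, 3.5−2) = -1.2793
Δθ = wrap(-1.2793 − -1.3090) = 0.0297; ω₁ = Δθ/dt₁ = 0.0297
distance = √((3.5−2)² + (-4−1)²) = 5.2202; v₂ = distance/dt₂ = 3.4801

ω₁ = 0.0297, v₂ = 3.4801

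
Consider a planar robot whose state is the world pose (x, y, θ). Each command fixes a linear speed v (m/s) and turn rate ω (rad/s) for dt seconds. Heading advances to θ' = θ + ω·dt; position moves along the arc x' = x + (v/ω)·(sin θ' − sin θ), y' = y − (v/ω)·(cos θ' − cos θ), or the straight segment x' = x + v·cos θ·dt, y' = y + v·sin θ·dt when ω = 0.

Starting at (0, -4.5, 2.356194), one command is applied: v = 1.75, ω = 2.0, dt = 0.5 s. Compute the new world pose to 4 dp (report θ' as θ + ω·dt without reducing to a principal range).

(-0.8051, -4.2638, 3.3562)

θ' = 2.3562 + 2.0·0.5 = 3.3562
R = v/ω = 1.75/2.0 = 0.8750
x' = 0 + 0.8750·(sin 3.3562 − sin 2.3562) = -0.8051
y' = -4.5 − 0.8750·(cos 3.3562 − cos 2.3562) = -4.2638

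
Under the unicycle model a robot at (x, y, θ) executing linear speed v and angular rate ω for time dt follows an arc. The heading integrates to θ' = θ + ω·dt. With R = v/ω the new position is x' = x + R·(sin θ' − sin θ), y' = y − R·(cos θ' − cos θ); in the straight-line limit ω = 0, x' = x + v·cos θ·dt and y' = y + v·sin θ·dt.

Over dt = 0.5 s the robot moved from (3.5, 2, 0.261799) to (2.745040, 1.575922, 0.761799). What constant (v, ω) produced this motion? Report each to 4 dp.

v = -1.7500, ω = 1.0000

Δθ = 0.761799 − 0.261799 = 0.500000
ω = Δθ/dt = 0.500000/0.5 = 1.0000
R = Δx/(sin θ' − sin θ) = -1.7500
v = R·ω = -1.7500·1.0000 = -1.7500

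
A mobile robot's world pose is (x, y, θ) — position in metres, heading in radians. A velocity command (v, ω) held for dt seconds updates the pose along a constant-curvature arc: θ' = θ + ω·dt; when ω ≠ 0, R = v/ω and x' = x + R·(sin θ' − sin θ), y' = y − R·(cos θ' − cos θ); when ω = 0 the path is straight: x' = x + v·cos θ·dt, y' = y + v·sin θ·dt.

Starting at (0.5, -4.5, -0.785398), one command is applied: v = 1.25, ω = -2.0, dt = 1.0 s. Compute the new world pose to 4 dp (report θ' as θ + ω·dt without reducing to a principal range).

θ' = -0.7854 + -2.0·1.0 = -2.7854
R = v/ω = 1.25/-2.0 = -0.6250
x' = 0.5 + -0.6250·(sin -2.7854 − sin -0.7854) = 0.2760
y' = -4.5 − -0.6250·(cos -2.7854 − cos -0.7854) = -5.5277

(0.2760, -5.5277, -2.7854)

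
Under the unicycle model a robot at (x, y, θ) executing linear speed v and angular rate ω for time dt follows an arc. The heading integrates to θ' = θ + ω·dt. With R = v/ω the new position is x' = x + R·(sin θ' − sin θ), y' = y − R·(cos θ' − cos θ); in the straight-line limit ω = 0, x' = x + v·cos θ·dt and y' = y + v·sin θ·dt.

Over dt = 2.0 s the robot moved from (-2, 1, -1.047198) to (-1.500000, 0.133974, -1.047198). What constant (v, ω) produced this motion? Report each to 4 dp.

v = 0.5000, ω = 0.0000

Δθ = -1.047198 − -1.047198 = 0.000000
ω = Δθ/dt = 0.000000/2.0 = 0.0000
ω = 0 → v = (Δx·cos θ + Δy·sin θ)/dt = 0.5000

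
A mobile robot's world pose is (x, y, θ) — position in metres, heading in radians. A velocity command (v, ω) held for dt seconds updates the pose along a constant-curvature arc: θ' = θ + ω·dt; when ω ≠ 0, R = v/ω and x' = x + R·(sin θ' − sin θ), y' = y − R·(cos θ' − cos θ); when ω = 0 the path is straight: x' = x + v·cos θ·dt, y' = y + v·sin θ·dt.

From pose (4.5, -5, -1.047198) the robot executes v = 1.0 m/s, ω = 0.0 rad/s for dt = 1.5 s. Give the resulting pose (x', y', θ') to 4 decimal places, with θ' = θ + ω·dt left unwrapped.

(5.2500, -6.2990, -1.0472)

θ' = -1.0472 + 0.0·1.5 = -1.0472
ω = 0 → straight: x' = 4.5 + 1.0·cos(-1.0472)·1.5 = 5.2500
y' = -5 + 1.0·sin(-1.0472)·1.5 = -6.2990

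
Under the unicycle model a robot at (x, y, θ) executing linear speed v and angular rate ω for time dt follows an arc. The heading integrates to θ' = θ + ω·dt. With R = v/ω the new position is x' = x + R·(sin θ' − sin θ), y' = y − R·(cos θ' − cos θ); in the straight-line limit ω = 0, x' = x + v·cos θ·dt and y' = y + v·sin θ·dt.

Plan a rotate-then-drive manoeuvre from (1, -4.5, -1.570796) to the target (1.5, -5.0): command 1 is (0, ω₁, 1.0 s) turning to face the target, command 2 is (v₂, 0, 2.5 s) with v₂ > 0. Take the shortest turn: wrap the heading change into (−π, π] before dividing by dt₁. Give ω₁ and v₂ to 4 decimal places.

heading to target = atan2(-5−-4.5, 1.5−1) = -0.7854
Δθ = wrap(-0.7854 − -1.5708) = 0.7854; ω₁ = Δθ/dt₁ = 0.7854
distance = √((1.5−1)² + (-5−-4.5)²) = 0.7071; v₂ = distance/dt₂ = 0.2828

ω₁ = 0.7854, v₂ = 0.2828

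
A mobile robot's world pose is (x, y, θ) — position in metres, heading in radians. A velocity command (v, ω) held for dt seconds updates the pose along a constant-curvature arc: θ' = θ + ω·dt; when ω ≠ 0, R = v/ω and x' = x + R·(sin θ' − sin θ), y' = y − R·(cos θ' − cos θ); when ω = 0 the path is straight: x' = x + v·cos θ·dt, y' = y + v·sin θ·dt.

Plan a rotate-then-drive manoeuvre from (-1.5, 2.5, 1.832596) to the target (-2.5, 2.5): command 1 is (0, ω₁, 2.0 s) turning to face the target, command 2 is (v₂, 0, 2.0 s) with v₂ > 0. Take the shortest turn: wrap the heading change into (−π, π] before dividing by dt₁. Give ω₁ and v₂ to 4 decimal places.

ω₁ = 0.6545, v₂ = 0.5000

heading to target = atan2(2.5−2.5, -2.5−-1.5) = 3.1416
Δθ = wrap(3.1416 − 1.8326) = 1.3090; ω₁ = Δθ/dt₁ = 0.6545
distance = √((-2.5−-1.5)² + (2.5−2.5)²) = 1.0000; v₂ = distance/dt₂ = 0.5000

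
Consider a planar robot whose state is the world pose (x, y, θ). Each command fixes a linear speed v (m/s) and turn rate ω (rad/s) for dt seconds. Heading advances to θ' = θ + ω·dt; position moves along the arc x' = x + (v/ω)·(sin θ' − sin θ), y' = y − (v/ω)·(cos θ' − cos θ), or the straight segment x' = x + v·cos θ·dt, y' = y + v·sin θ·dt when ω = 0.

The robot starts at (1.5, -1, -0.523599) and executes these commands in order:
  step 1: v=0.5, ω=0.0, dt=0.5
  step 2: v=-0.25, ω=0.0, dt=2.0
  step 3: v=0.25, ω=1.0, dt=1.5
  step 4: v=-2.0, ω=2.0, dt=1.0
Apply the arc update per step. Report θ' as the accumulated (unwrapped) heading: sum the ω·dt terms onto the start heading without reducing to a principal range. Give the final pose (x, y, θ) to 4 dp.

(2.2797, -2.3449, 2.9764)

step 1: θ'=-0.5236 (straight) → pose (1.7165, -1.1250, -0.5236)
step 2: θ'=-0.5236 (straight) → pose (1.2835, -0.8750, -0.5236)
step 3: θ'=0.9764 (R=0.2500) → pose (1.6156, -0.7985, 0.9764)
step 4: θ'=2.9764 (R=-1.0000) → pose (2.2797, -2.3449, 2.9764)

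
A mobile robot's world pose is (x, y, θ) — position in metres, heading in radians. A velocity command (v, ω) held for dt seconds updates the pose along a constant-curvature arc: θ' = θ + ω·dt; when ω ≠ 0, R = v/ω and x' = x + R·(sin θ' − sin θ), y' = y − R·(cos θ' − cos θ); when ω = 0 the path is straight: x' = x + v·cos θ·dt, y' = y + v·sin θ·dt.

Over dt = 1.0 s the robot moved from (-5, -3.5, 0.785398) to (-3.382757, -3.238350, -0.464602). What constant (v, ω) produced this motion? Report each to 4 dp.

v = 1.7500, ω = -1.2500

Δθ = -0.464602 − 0.785398 = -1.250000
ω = Δθ/dt = -1.250000/1.0 = -1.2500
R = Δx/(sin θ' − sin θ) = -1.4000
v = R·ω = -1.4000·-1.2500 = 1.7500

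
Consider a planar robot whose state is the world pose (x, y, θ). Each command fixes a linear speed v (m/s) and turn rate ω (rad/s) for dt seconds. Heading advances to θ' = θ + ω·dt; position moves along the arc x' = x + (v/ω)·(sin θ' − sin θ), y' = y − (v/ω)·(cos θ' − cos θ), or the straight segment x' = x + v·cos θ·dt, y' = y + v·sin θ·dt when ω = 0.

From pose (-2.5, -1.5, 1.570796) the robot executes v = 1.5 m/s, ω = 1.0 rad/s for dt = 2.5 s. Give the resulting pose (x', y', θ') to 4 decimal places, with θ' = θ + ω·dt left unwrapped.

θ' = 1.5708 + 1.0·2.5 = 4.0708
R = v/ω = 1.5/1.0 = 1.5000
x' = -2.5 + 1.5000·(sin 4.0708 − sin 1.5708) = -5.2017
y' = -1.5 − 1.5000·(cos 4.0708 − cos 1.5708) = -0.6023

(-5.2017, -0.6023, 4.0708)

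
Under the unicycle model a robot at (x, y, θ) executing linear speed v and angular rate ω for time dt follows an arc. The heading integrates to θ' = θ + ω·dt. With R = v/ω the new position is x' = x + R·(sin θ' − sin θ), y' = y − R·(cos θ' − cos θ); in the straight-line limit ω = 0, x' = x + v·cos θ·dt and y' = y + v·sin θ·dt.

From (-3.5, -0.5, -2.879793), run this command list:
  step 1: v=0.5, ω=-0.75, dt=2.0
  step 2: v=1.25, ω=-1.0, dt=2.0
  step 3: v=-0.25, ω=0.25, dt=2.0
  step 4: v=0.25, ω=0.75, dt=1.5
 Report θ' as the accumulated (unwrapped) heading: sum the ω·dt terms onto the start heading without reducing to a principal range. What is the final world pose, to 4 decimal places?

step 1: θ'=-4.3798 (R=-0.6667) → pose (-4.3027, -0.0737, -4.3798)
step 2: θ'=-6.3798 (R=-1.2500) → pose (-3.0006, 1.5786, -6.3798)
step 3: θ'=-5.8798 (R=-1.0000) → pose (-3.4896, 1.5030, -5.8798)
step 4: θ'=-4.7548 (R=0.3333) → pose (-3.2874, 1.7954, -4.7548)

(-3.2874, 1.7954, -4.7548)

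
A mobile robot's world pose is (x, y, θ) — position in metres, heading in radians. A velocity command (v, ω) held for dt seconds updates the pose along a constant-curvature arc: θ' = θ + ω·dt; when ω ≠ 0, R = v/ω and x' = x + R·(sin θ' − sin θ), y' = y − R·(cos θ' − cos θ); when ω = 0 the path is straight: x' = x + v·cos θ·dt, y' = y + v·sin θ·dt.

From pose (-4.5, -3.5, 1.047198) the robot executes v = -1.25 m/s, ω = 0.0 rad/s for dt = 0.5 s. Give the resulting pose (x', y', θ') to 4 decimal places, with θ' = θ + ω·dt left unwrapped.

θ' = 1.0472 + 0.0·0.5 = 1.0472
ω = 0 → straight: x' = -4.5 + -1.25·cos(1.0472)·0.5 = -4.8125
y' = -3.5 + -1.25·sin(1.0472)·0.5 = -4.0413

(-4.8125, -4.0413, 1.0472)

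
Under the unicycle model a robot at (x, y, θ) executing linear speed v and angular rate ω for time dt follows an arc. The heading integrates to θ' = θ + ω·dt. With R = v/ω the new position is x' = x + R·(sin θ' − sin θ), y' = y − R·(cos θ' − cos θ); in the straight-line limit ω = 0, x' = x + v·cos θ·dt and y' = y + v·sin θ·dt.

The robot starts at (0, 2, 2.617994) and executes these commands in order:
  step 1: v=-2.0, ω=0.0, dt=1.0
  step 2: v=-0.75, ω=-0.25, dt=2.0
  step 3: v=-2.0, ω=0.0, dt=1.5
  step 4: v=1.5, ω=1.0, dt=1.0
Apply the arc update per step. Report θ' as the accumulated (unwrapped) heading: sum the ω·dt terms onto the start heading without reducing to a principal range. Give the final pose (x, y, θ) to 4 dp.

step 1: θ'=2.6180 (straight) → pose (1.7321, 1.0000, 2.6180)
step 2: θ'=2.1180 (R=3.0000) → pose (2.7940, -0.0372, 2.1180)
step 3: θ'=2.1180 (straight) → pose (4.3549, -2.5991, 2.1180)
step 4: θ'=3.1180 (R=1.5000) → pose (3.1093, -1.8800, 3.1180)

(3.1093, -1.8800, 3.1180)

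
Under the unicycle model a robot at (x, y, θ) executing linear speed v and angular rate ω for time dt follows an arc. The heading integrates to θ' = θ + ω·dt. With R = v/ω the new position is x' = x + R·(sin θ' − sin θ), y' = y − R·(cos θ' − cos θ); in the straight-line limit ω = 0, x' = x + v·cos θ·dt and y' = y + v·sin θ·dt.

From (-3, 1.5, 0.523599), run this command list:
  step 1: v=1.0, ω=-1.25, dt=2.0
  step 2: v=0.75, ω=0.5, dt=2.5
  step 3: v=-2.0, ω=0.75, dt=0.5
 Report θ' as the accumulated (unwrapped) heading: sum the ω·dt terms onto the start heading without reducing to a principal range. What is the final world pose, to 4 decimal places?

(-2.3361, -0.7115, -0.3514)

step 1: θ'=-1.9764 (R=-0.8000) → pose (-1.8649, 0.4915, -1.9764)
step 2: θ'=-0.7264 (R=1.5000) → pose (-1.4829, -1.2217, -0.7264)
step 3: θ'=-0.3514 (R=-2.6667) → pose (-2.3361, -0.7115, -0.3514)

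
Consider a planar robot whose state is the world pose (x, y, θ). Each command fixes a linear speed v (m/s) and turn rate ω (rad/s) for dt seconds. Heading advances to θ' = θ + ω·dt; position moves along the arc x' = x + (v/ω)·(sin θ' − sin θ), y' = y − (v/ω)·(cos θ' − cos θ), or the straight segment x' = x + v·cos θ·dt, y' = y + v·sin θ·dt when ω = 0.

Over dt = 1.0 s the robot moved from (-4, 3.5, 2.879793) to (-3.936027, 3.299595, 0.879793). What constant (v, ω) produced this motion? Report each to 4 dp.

Δθ = 0.879793 − 2.879793 = -2.000000
ω = Δθ/dt = -2.000000/1.0 = -2.0000
R = −Δy/(cos θ' − cos θ) = 0.1250
v = R·ω = 0.1250·-2.0000 = -0.2500

v = -0.2500, ω = -2.0000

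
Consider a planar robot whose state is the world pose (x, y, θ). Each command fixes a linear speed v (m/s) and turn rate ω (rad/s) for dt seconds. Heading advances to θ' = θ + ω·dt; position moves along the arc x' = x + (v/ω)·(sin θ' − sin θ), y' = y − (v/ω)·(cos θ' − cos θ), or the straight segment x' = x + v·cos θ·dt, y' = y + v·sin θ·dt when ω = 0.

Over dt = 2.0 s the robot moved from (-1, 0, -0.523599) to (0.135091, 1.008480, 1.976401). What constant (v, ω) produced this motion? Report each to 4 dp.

v = 1.0000, ω = 1.2500

Δθ = 1.976401 − -0.523599 = 2.500000
ω = Δθ/dt = 2.500000/2.0 = 1.2500
R = Δx/(sin θ' − sin θ) = 0.8000
v = R·ω = 0.8000·1.2500 = 1.0000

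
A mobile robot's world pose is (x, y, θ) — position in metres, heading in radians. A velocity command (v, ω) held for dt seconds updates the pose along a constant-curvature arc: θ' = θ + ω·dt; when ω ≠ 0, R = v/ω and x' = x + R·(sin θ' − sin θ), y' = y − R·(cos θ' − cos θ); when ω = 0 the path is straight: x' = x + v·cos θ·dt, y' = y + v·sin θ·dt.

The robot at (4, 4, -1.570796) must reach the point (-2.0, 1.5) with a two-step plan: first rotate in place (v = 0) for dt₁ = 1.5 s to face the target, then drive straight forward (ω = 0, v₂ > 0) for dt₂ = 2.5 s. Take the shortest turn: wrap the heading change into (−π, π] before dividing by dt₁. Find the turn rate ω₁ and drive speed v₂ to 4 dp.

heading to target = atan2(1.5−4, -2−4) = -2.7468
Δθ = wrap(-2.7468 − -1.5708) = -1.1760; ω₁ = Δθ/dt₁ = -0.7840
distance = √((-2−4)² + (1.5−4)²) = 6.5000; v₂ = distance/dt₂ = 2.6000

ω₁ = -0.7840, v₂ = 2.6000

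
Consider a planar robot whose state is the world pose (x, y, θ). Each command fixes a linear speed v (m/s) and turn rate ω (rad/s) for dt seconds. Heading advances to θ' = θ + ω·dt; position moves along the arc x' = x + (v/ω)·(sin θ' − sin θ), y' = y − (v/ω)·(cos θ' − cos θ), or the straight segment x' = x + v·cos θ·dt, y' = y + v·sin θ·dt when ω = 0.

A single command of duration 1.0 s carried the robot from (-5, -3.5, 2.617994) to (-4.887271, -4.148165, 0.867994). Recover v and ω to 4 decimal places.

Δθ = 0.867994 − 2.617994 = -1.750000
ω = Δθ/dt = -1.750000/1.0 = -1.7500
R = −Δy/(cos θ' − cos θ) = 0.4286
v = R·ω = 0.4286·-1.7500 = -0.7500

v = -0.7500, ω = -1.7500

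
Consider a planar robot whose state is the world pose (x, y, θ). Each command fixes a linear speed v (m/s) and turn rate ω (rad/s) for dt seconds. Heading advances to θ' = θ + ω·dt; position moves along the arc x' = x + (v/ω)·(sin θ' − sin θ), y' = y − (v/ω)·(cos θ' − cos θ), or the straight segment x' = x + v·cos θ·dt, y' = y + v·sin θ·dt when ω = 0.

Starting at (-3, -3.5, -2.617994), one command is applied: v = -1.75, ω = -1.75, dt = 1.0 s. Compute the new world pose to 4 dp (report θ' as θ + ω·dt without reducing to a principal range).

(-1.5587, -4.0284, -4.3680)

θ' = -2.6180 + -1.75·1.0 = -4.3680
R = v/ω = -1.75/-1.75 = 1.0000
x' = -3 + 1.0000·(sin -4.3680 − sin -2.6180) = -1.5587
y' = -3.5 − 1.0000·(cos -4.3680 − cos -2.6180) = -4.0284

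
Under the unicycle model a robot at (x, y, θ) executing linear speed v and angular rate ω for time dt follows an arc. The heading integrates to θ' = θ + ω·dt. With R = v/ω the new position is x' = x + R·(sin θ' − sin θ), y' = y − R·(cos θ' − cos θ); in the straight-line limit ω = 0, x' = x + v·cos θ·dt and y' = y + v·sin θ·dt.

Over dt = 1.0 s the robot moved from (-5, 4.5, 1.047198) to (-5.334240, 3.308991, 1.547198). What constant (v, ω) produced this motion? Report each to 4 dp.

Δθ = 1.547198 − 1.047198 = 0.500000
ω = Δθ/dt = 0.500000/1.0 = 0.5000
R = −Δy/(cos θ' − cos θ) = -2.5000
v = R·ω = -2.5000·0.5000 = -1.2500

v = -1.2500, ω = 0.5000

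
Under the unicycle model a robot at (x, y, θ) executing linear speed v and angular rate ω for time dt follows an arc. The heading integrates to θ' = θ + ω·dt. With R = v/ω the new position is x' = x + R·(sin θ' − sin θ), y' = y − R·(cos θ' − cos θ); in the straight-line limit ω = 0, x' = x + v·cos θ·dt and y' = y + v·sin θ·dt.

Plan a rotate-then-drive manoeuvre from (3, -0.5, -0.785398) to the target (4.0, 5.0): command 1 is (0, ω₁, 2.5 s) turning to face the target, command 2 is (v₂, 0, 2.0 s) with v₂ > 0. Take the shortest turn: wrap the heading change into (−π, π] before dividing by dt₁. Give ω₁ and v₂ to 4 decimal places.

heading to target = atan2(5−-0.5, 4−3) = 1.3909
Δθ = wrap(1.3909 − -0.7854) = 2.1763; ω₁ = Δθ/dt₁ = 0.8705
distance = √((4−3)² + (5−-0.5)²) = 5.5902; v₂ = distance/dt₂ = 2.7951

ω₁ = 0.8705, v₂ = 2.7951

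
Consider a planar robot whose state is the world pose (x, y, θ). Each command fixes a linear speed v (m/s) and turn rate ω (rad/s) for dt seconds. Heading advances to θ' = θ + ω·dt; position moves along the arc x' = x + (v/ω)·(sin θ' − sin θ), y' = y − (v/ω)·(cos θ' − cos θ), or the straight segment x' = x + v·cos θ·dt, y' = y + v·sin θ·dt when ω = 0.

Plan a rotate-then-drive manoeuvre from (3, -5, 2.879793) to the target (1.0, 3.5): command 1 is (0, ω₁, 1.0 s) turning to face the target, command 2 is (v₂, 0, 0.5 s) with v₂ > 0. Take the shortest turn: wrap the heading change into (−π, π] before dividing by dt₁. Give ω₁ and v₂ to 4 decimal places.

heading to target = atan2(3.5−-5, 1−3) = 1.8019
Δθ = wrap(1.8019 − 2.8798) = -1.0779; ω₁ = Δθ/dt₁ = -1.0779
distance = √((1−3)² + (3.5−-5)²) = 8.7321; v₂ = distance/dt₂ = 17.4642

ω₁ = -1.0779, v₂ = 17.4642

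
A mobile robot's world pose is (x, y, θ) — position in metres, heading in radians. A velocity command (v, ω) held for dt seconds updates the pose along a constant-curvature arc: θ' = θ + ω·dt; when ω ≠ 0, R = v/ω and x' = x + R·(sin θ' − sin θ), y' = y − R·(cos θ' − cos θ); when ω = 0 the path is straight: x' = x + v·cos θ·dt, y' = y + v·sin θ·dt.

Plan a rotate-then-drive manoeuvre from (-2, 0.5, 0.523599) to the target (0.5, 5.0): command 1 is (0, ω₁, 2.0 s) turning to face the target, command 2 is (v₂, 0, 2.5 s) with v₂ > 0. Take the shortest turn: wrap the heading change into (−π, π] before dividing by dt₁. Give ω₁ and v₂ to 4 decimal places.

heading to target = atan2(5−0.5, 0.5−-2) = 1.0637
Δθ = wrap(1.0637 − 0.5236) = 0.5401; ω₁ = Δθ/dt₁ = 0.2700
distance = √((0.5−-2)² + (5−0.5)²) = 5.1478; v₂ = distance/dt₂ = 2.0591

ω₁ = 0.2700, v₂ = 2.0591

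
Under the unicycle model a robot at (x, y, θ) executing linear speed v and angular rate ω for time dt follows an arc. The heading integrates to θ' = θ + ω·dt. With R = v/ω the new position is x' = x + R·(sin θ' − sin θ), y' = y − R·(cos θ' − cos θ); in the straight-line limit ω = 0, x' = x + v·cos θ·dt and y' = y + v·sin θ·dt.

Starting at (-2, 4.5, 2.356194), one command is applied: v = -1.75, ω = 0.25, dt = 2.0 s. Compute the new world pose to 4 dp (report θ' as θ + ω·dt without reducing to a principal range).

(0.9790, 2.7329, 2.8562)

θ' = 2.3562 + 0.25·2.0 = 2.8562
R = v/ω = -1.75/0.25 = -7.0000
x' = -2 + -7.0000·(sin 2.8562 − sin 2.3562) = 0.9790
y' = 4.5 − -7.0000·(cos 2.8562 − cos 2.3562) = 2.7329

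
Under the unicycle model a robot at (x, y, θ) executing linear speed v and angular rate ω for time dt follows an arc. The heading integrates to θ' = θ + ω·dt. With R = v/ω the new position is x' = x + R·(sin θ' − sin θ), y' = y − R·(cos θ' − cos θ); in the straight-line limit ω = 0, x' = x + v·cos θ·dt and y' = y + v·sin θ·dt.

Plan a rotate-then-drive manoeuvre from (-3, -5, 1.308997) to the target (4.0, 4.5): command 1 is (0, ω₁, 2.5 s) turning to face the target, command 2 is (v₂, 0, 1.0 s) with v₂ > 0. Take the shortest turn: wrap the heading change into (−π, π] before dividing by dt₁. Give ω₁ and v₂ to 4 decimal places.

ω₁ = -0.1493, v₂ = 11.8004

heading to target = atan2(4.5−-5, 4−-3) = 0.9358
Δθ = wrap(0.9358 − 1.3090) = -0.3732; ω₁ = Δθ/dt₁ = -0.1493
distance = √((4−-3)² + (4.5−-5)²) = 11.8004; v₂ = distance/dt₂ = 11.8004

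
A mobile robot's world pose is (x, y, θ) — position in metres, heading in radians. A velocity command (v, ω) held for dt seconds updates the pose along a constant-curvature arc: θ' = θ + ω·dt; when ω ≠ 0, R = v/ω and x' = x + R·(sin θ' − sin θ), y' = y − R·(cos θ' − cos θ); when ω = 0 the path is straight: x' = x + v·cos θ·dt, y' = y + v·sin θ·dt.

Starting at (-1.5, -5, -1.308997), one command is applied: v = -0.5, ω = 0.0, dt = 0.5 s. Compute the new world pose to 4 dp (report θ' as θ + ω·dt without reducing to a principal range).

(-1.5647, -4.7585, -1.3090)

θ' = -1.3090 + 0.0·0.5 = -1.3090
ω = 0 → straight: x' = -1.5 + -0.5·cos(-1.3090)·0.5 = -1.5647
y' = -5 + -0.5·sin(-1.3090)·0.5 = -4.7585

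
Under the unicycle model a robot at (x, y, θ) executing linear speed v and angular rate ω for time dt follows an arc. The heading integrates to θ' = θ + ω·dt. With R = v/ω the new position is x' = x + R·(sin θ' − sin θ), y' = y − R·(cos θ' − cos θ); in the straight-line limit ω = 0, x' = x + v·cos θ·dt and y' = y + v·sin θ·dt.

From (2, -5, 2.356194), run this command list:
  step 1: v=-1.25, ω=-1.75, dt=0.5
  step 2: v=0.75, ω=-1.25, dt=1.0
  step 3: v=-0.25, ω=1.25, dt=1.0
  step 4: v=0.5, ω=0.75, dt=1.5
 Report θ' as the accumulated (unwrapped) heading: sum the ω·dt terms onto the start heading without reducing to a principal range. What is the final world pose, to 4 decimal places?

step 1: θ'=1.4812 (R=0.7143) → pose (2.2063, -5.5690, 1.4812)
step 2: θ'=0.2312 (R=-0.6000) → pose (2.6665, -5.0386, 0.2312)
step 3: θ'=1.4812 (R=-0.2000) → pose (2.5131, -5.2154, 1.4812)
step 4: θ'=2.6062 (R=0.6667) → pose (2.1892, -4.5824, 2.6062)

(2.1892, -4.5824, 2.6062)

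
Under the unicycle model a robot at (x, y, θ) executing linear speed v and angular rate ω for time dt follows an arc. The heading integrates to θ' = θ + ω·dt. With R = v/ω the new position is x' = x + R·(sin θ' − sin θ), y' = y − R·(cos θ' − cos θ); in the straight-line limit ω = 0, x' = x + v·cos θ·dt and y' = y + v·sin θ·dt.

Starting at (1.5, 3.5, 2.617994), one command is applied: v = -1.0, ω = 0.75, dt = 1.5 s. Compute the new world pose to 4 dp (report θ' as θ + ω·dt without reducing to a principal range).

θ' = 2.6180 + 0.75·1.5 = 3.7430
R = v/ω = -1.0/0.75 = -1.3333
x' = 1.5 + -1.3333·(sin 3.7430 − sin 2.6180) = 2.9211
y' = 3.5 − -1.3333·(cos 3.7430 − cos 2.6180) = 3.5553

(2.9211, 3.5553, 3.7430)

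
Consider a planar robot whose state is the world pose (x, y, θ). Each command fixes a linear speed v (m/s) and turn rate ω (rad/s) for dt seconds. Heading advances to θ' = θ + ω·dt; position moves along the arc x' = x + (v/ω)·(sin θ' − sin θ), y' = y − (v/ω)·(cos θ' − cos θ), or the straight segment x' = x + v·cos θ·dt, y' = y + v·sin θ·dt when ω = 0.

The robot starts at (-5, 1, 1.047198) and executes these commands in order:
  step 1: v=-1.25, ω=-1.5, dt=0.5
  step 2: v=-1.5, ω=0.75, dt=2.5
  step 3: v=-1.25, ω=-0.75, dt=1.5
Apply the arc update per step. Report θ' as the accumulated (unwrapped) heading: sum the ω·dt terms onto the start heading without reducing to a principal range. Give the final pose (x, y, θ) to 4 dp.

step 1: θ'=0.2972 (R=0.8333) → pose (-5.4777, 0.6199, 0.2972)
step 2: θ'=2.1722 (R=-2.0000) → pose (-6.5411, -2.4241, 2.1722)
step 3: θ'=1.0472 (R=1.6667) → pose (-6.4719, -4.2004, 1.0472)

(-6.4719, -4.2004, 1.0472)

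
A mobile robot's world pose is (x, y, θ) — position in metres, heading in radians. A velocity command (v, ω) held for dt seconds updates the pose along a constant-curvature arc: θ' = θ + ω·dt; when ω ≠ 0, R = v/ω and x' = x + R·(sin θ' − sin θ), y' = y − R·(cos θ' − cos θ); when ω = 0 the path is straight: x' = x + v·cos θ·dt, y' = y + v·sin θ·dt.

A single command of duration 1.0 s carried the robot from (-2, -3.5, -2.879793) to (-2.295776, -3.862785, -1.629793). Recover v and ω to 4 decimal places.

v = 0.5000, ω = 1.2500

Δθ = -1.629793 − -2.879793 = 1.250000
ω = Δθ/dt = 1.250000/1.0 = 1.2500
R = −Δy/(cos θ' − cos θ) = 0.4000
v = R·ω = 0.4000·1.2500 = 0.5000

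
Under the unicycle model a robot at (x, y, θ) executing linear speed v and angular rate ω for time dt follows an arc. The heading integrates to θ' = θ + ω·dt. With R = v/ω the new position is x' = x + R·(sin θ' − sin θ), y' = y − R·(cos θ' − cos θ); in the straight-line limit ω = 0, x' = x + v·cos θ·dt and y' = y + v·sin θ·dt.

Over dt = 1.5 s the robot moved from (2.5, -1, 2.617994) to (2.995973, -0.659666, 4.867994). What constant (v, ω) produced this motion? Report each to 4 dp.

Δθ = 4.867994 − 2.617994 = 2.250000
ω = Δθ/dt = 2.250000/1.5 = 1.5000
R = Δx/(sin θ' − sin θ) = -0.3333
v = R·ω = -0.3333·1.5000 = -0.5000

v = -0.5000, ω = 1.5000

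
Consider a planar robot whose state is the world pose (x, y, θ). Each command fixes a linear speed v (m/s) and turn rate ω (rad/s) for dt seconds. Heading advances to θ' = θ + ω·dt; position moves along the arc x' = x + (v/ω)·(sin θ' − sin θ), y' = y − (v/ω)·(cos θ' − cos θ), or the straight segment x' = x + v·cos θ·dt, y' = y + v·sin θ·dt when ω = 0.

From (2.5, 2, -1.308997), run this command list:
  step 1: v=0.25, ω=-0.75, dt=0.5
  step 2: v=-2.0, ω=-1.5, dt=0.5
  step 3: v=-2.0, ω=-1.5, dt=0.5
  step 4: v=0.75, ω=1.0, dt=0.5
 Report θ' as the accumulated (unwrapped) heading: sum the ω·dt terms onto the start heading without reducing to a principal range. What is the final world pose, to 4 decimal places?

(3.5274, 2.9811, -2.6840)

step 1: θ'=-1.6840 (R=-0.3333) → pose (2.5092, 1.8761, -1.6840)
step 2: θ'=-2.4340 (R=1.3333) → pose (2.9673, 2.7387, -2.4340)
step 3: θ'=-3.1840 (R=1.3333) → pose (3.8905, 3.0576, -3.1840)
step 4: θ'=-2.6840 (R=0.7500) → pose (3.5274, 2.9811, -2.6840)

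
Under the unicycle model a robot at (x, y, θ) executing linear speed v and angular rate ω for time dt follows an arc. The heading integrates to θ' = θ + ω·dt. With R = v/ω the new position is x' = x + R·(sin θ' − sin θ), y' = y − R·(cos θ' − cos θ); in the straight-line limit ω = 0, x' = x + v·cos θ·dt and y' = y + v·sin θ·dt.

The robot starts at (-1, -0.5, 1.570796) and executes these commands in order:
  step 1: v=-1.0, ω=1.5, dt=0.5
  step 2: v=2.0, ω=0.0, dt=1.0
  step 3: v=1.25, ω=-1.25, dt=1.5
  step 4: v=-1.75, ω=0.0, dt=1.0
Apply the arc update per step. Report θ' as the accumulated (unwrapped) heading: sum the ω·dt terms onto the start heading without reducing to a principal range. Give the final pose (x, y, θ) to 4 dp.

(-3.4629, 1.3383, 0.4458)

step 1: θ'=2.3208 (R=-0.6667) → pose (-0.8211, -0.9544, 2.3208)
step 2: θ'=2.3208 (straight) → pose (-2.1844, 0.5090, 2.3208)
step 3: θ'=0.4458 (R=-1.0000) → pose (-1.8839, 2.0929, 0.4458)
step 4: θ'=0.4458 (straight) → pose (-3.4629, 1.3383, 0.4458)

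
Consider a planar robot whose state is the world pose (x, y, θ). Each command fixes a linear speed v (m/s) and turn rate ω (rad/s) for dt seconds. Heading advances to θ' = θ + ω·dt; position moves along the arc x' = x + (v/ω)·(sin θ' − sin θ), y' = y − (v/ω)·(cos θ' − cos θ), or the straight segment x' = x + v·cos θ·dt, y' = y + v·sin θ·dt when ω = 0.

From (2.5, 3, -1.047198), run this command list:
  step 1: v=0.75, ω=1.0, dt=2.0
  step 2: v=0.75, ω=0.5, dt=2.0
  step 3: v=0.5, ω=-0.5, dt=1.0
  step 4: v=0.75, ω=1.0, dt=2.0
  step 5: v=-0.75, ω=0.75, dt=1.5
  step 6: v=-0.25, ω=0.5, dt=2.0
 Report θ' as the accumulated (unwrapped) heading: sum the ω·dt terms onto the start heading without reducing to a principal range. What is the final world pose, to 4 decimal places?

step 1: θ'=0.9528 (R=0.7500) → pose (3.7608, 2.9404, 0.9528)
step 2: θ'=1.9528 (R=1.5000) → pose (3.9301, 4.3687, 1.9528)
step 3: θ'=1.4528 (R=-1.0000) → pose (3.8650, 4.8592, 1.4528)
step 4: θ'=3.4528 (R=0.7500) → pose (2.8905, 5.6615, 3.4528)
step 5: θ'=4.5778 (R=-1.0000) → pose (3.5753, 6.4793, 4.5778)
step 6: θ'=5.5778 (R=-0.5000) → pose (3.4040, 6.9270, 5.5778)

(3.4040, 6.9270, 5.5778)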